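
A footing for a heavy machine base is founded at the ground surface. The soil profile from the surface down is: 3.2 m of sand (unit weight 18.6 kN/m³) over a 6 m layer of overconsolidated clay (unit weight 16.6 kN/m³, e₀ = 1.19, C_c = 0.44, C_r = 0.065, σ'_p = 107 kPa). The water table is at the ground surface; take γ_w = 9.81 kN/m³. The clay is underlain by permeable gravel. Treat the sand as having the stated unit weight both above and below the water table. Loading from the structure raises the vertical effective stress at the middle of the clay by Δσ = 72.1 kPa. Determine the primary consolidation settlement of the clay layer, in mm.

S_c ≈ 124 mm

Mid-depth of clay below the ground surface: z = 3.2 + 6/2 = 6.2 m.
Total vertical stress at mid-clay: σ_v = 18.6×3.2 + 16.6×3 = 109.32 kPa.
Pore pressure: u = 9.81×(6.2 − 0) = 60.822 kPa.
Initial effective stress: σ'_0 = σ_v − u = 109.32 − 60.822 = 48.498 kPa.
Final effective stress: σ'_f = 48.498 + 72.1 = 120.6 kPa.
σ'_f = 120.6 > σ'_p = 107 kPa, so the stress path crosses the preconsolidation pressure — recompression up to σ'_p, then virgin compression beyond:
S_c = H/(1+e₀)·[C_r·log₁₀(σ'_p/σ'_0) + C_c·log₁₀(σ'_f/σ'_p)]
    = 6/2.19 × [0.065×log₁₀(107/48.498) + 0.44×log₁₀(120.6/107)]
    = 2.7397 × [0.022338 + 0.022864] = 0.1238 m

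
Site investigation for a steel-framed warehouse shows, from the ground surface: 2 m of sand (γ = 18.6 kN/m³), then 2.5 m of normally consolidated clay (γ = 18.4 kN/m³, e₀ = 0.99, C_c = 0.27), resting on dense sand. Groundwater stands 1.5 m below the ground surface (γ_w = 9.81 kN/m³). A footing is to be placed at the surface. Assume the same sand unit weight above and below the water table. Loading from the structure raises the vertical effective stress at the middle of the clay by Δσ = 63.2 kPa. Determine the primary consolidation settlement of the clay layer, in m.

Mid-depth of clay below the ground surface: z = 2 + 2.5/2 = 3.25 m.
Total vertical stress at mid-clay: σ_v = 18.6×2 + 18.4×1.25 = 60.2 kPa.
Pore pressure: u = 9.81×(3.25 − 1.5) = 17.168 kPa.
Initial effective stress: σ'_0 = σ_v − u = 60.2 − 17.168 = 43.032 kPa.
Final effective stress: σ'_f = σ'_0 + Δσ = 43.032 + 63.2 = 106.23 kPa.
Normally consolidated clay, so the full stress increment lies on the virgin compression line:
S_c = C_c·H/(1+e₀)·log₁₀(σ'_f/σ'_0) = 0.27×2.5/(1+0.99)×log₁₀(106.23/43.032)
    = 0.3392 × 0.39246 = 0.1331 m

S_c ≈ 0.133 m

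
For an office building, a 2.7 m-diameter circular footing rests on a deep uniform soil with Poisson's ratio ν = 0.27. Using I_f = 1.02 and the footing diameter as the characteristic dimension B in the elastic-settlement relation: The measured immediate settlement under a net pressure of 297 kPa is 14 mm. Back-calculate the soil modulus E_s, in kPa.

S_e = q·B·(1−ν²)/E_s · I_f  ⇒  E_s = q·B·(1−ν²)·I_f / S_e.
E_s = 297 × 2.7 × 0.9271 × 1.02 / 0.014 = 54170 kPa

E_s ≈ 54200 kPa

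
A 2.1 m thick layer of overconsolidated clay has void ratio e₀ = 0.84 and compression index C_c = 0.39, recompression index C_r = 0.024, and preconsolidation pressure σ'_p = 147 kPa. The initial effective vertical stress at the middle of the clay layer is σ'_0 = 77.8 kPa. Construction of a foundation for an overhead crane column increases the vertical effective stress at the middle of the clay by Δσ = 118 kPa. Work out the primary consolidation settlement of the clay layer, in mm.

Final effective stress: σ'_f = 77.8 + 118 = 195.8 kPa.
σ'_f = 195.8 > σ'_p = 147 kPa, so the stress path crosses the preconsolidation pressure — recompression up to σ'_p, then virgin compression beyond:
S_c = H/(1+e₀)·[C_r·log₁₀(σ'_p/σ'_0) + C_c·log₁₀(σ'_f/σ'_p)]
    = 2.1/1.84 × [0.024×log₁₀(147/77.8) + 0.39×log₁₀(195.8/147)]
    = 1.1413 × [0.0066321 + 0.048553] = 0.06298 m

S_c ≈ 63 mm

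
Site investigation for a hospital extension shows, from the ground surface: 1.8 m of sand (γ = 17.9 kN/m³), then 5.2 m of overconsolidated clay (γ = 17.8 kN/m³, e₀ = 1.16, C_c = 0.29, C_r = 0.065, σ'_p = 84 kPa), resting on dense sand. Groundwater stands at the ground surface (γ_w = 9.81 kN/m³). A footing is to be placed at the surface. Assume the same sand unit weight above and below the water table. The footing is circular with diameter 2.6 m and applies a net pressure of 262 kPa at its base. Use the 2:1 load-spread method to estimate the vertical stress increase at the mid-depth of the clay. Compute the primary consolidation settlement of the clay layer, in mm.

Mid-depth of clay below the ground surface: z = 1.8 + 5.2/2 = 4.4 m.
Total vertical stress at mid-clay: σ_v = 17.9×1.8 + 17.8×2.6 = 78.5 kPa.
Pore pressure: u = 9.81×(4.4 − 0) = 43.164 kPa.
Initial effective stress: σ'_0 = σ_v − u = 78.5 − 43.164 = 35.336 kPa.
Stress increase at mid-clay by the 2:1 spreading method:
Δσ ≈ qD²/(D+z)² = 262×2.6²/(2.6+4.4)² = 36.145 kPa
Final effective stress: σ'_f = 35.336 + 36.145 = 71.481 kPa.
σ'_f = 71.481 ≤ σ'_p = 84 kPa, so the clay remains overconsolidated and only the recompression index applies:
S_c = C_r·H/(1+e₀)·log₁₀(σ'_f/σ'_0) = 0.065×5.2/2.16×log₁₀(71.481/35.336)
    = 0.15648 × 0.30597 = 0.04788 m

S_c ≈ 47.9 mm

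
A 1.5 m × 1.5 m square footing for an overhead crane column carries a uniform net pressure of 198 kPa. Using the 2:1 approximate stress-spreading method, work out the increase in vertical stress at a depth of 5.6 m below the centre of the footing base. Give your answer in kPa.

Δσ_z ≈ 8.84 kPa

By the 2:1 method the load spreads at 1 horizontal : 2 vertical, so at depth z the loaded area has grown by z in each plan dimension:
Δσ = qBL/((B+z)(L+z)) = 198×1.5×1.5/((1.5+5.6)(1.5+5.6)) = 8.8375 kPa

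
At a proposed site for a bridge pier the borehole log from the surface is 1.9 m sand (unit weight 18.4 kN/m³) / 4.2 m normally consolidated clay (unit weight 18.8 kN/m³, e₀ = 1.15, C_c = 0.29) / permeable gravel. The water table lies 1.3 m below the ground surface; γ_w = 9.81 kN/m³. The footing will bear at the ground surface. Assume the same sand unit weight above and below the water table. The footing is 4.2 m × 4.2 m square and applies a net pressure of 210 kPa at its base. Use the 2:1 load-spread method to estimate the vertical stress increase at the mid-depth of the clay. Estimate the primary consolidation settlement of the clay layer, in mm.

Mid-depth of clay below the ground surface: z = 1.9 + 4.2/2 = 4 m.
Total vertical stress at mid-clay: σ_v = 18.4×1.9 + 18.8×2.1 = 74.44 kPa.
Pore pressure: u = 9.81×(4 − 1.3) = 26.487 kPa.
Initial effective stress: σ'_0 = σ_v − u = 74.44 − 26.487 = 47.953 kPa.
Stress increase at mid-clay by the 2:1 spreading method:
Δσ = qBL/((B+z)(L+z)) = 210×4.2×4.2/((4.2+4)(4.2+4)) = 55.092 kPa
Final effective stress: σ'_f = σ'_0 + Δσ = 47.953 + 55.092 = 103.05 kPa.
Normally consolidated clay, so the full stress increment lies on the virgin compression line:
S_c = C_c·H/(1+e₀)·log₁₀(σ'_f/σ'_0) = 0.29×4.2/(1+1.15)×log₁₀(103.05/47.953)
    = 0.56651 × 0.33223 = 0.1882 m

S_c ≈ 188 mm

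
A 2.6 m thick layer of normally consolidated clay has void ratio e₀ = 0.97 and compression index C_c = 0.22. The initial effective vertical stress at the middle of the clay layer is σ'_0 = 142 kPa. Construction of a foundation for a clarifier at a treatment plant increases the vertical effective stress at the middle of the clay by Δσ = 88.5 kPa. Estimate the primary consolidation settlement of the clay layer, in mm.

Final effective stress: σ'_f = σ'_0 + Δσ = 142 + 88.5 = 230.5 kPa.
Normally consolidated clay, so the full stress increment lies on the virgin compression line:
S_c = C_c·H/(1+e₀)·log₁₀(σ'_f/σ'_0) = 0.22×2.6/(1+0.97)×log₁₀(230.5/142)
    = 0.29036 × 0.21038 = 0.06109 m

S_c ≈ 61.1 mm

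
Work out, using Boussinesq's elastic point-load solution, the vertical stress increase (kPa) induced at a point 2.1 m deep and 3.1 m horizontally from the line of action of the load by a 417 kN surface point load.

Boussinesq vertical stress below a point load on an elastic half-space:
Δσ_z = 3P/(2πz²) · [1 + (r/z)²]^(−5/2)
r/z = 3.1/2.1 = 1.4762; [1+(r/z)²]^(−5/2) = 0.055491.
Δσ_z = 3×417/(2π×2.1²) × 0.055491 = 45.148 × 0.055491 = 2.505 kPa

Δσ_z ≈ 2.51 kPa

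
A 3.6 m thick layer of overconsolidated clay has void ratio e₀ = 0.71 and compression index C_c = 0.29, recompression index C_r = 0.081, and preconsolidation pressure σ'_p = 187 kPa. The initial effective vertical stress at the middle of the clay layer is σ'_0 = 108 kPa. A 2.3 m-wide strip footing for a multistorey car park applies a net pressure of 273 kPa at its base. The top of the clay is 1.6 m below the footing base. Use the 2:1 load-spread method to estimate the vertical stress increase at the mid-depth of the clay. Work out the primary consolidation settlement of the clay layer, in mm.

Mid-depth of clay below the footing base: z = 1.6 + 3.6/2 = 3.4 m.
Stress increase at mid-clay by the 2:1 spreading method:
Δσ = qB/(B+z) = 273×2.3/(2.3+3.4) = 110.16 kPa
Final effective stress: σ'_f = 108 + 110.16 = 218.16 kPa.
σ'_f = 218.16 > σ'_p = 187 kPa, so the stress path crosses the preconsolidation pressure — recompression up to σ'_p, then virgin compression beyond:
S_c = H/(1+e₀)·[C_r·log₁₀(σ'_p/σ'_0) + C_c·log₁₀(σ'_f/σ'_p)]
    = 3.6/1.71 × [0.081×log₁₀(187/108) + 0.29×log₁₀(218.16/187)]
    = 2.1053 × [0.019312 + 0.019411] = 0.08152 m

S_c ≈ 81.5 mm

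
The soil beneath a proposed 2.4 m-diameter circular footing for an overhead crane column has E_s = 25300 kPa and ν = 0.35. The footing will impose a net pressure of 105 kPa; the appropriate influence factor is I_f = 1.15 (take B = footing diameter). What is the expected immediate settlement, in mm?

Immediate (elastic) settlement: S_e = q·B·(1−ν²)/E_s · I_f.
S_e = 105 × 2.4 × (1 − 0.35²) / 25300 × 1.15
    = 105 × 2.4 × 0.8775 / 25300 × 1.15
    = 0.01005 m = 10.05 mm

S_e ≈ 10.1 mm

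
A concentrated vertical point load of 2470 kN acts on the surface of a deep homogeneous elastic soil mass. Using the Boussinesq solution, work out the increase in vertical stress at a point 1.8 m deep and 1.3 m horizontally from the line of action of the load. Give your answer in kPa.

Δσ_z ≈ 127 kPa

Boussinesq vertical stress below a point load on an elastic half-space:
Δσ_z = 3P/(2πz²) · [1 + (r/z)²]^(−5/2)
r/z = 1.3/1.8 = 0.72222; [1+(r/z)²]^(−5/2) = 0.35014.
Δσ_z = 3×2470/(2π×1.8²) × 0.35014 = 363.99 × 0.35014 = 127.4 kPa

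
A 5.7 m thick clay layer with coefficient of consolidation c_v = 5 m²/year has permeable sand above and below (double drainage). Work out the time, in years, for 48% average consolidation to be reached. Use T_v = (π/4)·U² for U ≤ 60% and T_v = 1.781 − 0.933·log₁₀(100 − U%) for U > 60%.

t ≈ 0.294 years

Drainage path length: H_d = H/2 = 2.85 m (double drainage).
U ≤ 60%: T_v = (π/4)·U² = (π/4)×0.48² = 0.18096.
t = T_v·H_d²/c_v = 0.18096×2.85²/5 = 0.294 years.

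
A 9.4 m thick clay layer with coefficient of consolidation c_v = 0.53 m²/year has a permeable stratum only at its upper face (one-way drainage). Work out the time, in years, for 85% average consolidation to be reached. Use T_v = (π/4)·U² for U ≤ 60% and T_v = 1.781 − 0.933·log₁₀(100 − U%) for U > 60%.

t ≈ 114 years

Drainage path length: H_d = H = 9.4 m (single drainage).
U > 60%: T_v = 1.781 − 0.933·log₁₀(100 − 85) = 0.68371.
t = T_v·H_d²/c_v = 0.68371×9.4²/0.53 = 114 years.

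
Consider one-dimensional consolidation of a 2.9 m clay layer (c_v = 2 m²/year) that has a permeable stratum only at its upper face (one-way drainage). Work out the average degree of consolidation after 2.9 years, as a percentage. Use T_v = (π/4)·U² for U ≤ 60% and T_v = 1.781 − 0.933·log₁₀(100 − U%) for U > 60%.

U ≈ 85.2 %

Drainage path length: H_d = H = 2.9 m (single drainage).
T_v = c_v·t/H_d² = 2×2.9/2.9² = 0.68966.
T_v = 0.68966 corresponds to the U > 60% branch:
U = 1 − 10^((1.781 − T_v)/0.933)/100 = 0.8522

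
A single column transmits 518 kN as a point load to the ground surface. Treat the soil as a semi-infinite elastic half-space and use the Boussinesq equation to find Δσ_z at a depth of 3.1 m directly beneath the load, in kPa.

Δσ_z ≈ 25.7 kPa

Boussinesq vertical stress below a point load on an elastic half-space:
Δσ_z = 3P/(2πz²) · [1 + (r/z)²]^(−5/2)
r/z = 0/3.1 = 0; [1+(r/z)²]^(−5/2) = 1.
Δσ_z = 3×518/(2π×3.1²) × 1 = 25.736 × 1 = 25.74 kPa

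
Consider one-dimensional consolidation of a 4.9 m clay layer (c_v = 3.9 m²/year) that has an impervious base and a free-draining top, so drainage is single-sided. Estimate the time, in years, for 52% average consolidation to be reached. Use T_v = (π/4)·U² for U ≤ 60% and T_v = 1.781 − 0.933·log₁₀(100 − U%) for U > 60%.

Drainage path length: H_d = H = 4.9 m (single drainage).
U ≤ 60%: T_v = (π/4)·U² = (π/4)×0.52² = 0.21237.
t = T_v·H_d²/c_v = 0.21237×4.9²/3.9 = 1.307 years.

t ≈ 1.31 years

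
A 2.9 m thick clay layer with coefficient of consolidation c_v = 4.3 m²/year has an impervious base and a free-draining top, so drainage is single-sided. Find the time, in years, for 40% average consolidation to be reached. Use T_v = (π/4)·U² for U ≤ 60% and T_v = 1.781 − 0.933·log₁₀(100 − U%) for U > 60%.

t ≈ 0.246 years

Drainage path length: H_d = H = 2.9 m (single drainage).
U ≤ 60%: T_v = (π/4)·U² = (π/4)×0.4² = 0.12566.
t = T_v·H_d²/c_v = 0.12566×2.9²/4.3 = 0.2458 years.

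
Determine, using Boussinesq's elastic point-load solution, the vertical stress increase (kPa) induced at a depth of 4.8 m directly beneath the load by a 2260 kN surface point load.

Boussinesq vertical stress below a point load on an elastic half-space:
Δσ_z = 3P/(2πz²) · [1 + (r/z)²]^(−5/2)
r/z = 0/4.8 = 0; [1+(r/z)²]^(−5/2) = 1.
Δσ_z = 3×2260/(2π×4.8²) × 1 = 46.835 × 1 = 46.84 kPa

Δσ_z ≈ 46.8 kPa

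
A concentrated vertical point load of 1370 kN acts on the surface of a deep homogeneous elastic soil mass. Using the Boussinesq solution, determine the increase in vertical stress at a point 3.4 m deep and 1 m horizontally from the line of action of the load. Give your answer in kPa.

Boussinesq vertical stress below a point load on an elastic half-space:
Δσ_z = 3P/(2πz²) · [1 + (r/z)²]^(−5/2)
r/z = 1/3.4 = 0.29412; [1+(r/z)²]^(−5/2) = 0.81268.
Δσ_z = 3×1370/(2π×3.4²) × 0.81268 = 56.585 × 0.81268 = 45.99 kPa

Δσ_z ≈ 46 kPa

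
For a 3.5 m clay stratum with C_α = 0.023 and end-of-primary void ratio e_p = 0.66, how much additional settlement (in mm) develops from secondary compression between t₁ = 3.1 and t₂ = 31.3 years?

S_s ≈ 48.7 mm

Secondary compression: S_s = C_α·H/(1+e_p)·log₁₀(t₂/t₁)
S_s = 0.023×3.5/(1+0.66)×log₁₀(31.3/3.1)
    = 0.04849 × 1.004 = 0.0487 m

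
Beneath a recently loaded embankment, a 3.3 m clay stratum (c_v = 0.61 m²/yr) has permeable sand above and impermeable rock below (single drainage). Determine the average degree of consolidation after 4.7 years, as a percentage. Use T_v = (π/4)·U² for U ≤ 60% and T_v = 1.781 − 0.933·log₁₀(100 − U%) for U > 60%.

Drainage path length: H_d = H = 3.3 m (single drainage).
T_v = c_v·t/H_d² = 0.61×4.7/3.3² = 0.26327.
T_v = 0.26327 corresponds to the U ≤ 60% branch:
U = √(4T_v/π) = 0.579

U ≈ 57.9 %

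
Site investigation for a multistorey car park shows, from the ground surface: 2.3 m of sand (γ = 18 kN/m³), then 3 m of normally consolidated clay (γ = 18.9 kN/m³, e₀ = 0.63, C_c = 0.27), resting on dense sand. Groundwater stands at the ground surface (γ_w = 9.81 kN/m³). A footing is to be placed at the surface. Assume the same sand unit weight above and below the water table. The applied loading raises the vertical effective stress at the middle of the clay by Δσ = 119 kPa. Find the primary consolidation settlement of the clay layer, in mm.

S_c ≈ 332 mm

Mid-depth of clay below the ground surface: z = 2.3 + 3/2 = 3.8 m.
Total vertical stress at mid-clay: σ_v = 18×2.3 + 18.9×1.5 = 69.75 kPa.
Pore pressure: u = 9.81×(3.8 − 0) = 37.278 kPa.
Initial effective stress: σ'_0 = σ_v − u = 69.75 − 37.278 = 32.472 kPa.
Final effective stress: σ'_f = σ'_0 + Δσ = 32.472 + 119 = 151.47 kPa.
Normally consolidated clay, so the full stress increment lies on the virgin compression line:
S_c = C_c·H/(1+e₀)·log₁₀(σ'_f/σ'_0) = 0.27×3/(1+0.63)×log₁₀(151.47/32.472)
    = 0.49693 × 0.66882 = 0.3324 m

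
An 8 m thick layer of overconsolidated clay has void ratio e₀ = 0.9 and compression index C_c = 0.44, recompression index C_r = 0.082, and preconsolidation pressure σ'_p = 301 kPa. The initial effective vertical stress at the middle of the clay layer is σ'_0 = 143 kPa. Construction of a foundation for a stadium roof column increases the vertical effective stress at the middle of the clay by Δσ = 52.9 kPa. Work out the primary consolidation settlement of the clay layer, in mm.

S_c ≈ 47.2 mm

Final effective stress: σ'_f = 143 + 52.9 = 195.9 kPa.
σ'_f = 195.9 ≤ σ'_p = 301 kPa, so the clay remains overconsolidated and only the recompression index applies:
S_c = C_r·H/(1+e₀)·log₁₀(σ'_f/σ'_0) = 0.082×8/1.9×log₁₀(195.9/143)
    = 0.34526 × 0.1367 = 0.0472 m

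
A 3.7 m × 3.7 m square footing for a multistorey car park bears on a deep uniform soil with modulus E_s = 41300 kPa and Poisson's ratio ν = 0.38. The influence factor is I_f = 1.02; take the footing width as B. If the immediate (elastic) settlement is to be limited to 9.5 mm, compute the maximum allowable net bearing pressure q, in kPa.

q ≈ 122 kPa

S_e = q·B·(1−ν²)/E_s · I_f  ⇒  q = S_e·E_s / (B·(1−ν²)·I_f).
q = 0.0095 × 41300 / (3.7 × 0.8556 × 1.02) = 121.5 kPa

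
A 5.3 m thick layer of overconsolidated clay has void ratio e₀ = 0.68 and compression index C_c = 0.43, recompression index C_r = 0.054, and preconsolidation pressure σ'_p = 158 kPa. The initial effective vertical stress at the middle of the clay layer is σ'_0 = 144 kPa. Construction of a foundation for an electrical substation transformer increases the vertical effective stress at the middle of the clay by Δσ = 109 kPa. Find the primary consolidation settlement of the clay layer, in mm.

Final effective stress: σ'_f = 144 + 109 = 253 kPa.
σ'_f = 253 > σ'_p = 158 kPa, so the stress path crosses the preconsolidation pressure — recompression up to σ'_p, then virgin compression beyond:
S_c = H/(1+e₀)·[C_r·log₁₀(σ'_p/σ'_0) + C_c·log₁₀(σ'_f/σ'_p)]
    = 5.3/1.68 × [0.054×log₁₀(158/144) + 0.43×log₁₀(253/158)]
    = 3.1548 × [0.0021759 + 0.087919] = 0.2842 m

S_c ≈ 284 mm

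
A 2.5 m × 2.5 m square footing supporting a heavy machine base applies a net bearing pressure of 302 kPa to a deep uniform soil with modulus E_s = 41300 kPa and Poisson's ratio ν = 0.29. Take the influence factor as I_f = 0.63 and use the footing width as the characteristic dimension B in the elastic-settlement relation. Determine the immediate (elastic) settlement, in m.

Immediate (elastic) settlement: S_e = q·B·(1−ν²)/E_s · I_f.
S_e = 302 × 2.5 × (1 − 0.29²) / 41300 × 0.63
    = 302 × 2.5 × 0.9159 / 41300 × 0.63
    = 0.01055 m

S_e ≈ 0.0105 m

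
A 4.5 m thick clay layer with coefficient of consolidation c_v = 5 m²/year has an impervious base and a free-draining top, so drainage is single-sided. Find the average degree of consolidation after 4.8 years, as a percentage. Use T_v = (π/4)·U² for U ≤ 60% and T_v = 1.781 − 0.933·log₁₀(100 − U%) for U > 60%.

U ≈ 95.6 %

Drainage path length: H_d = H = 4.5 m (single drainage).
T_v = c_v·t/H_d² = 5×4.8/4.5² = 1.1852.
T_v = 1.1852 corresponds to the U > 60% branch:
U = 1 − 10^((1.781 − T_v)/0.933)/100 = 0.9565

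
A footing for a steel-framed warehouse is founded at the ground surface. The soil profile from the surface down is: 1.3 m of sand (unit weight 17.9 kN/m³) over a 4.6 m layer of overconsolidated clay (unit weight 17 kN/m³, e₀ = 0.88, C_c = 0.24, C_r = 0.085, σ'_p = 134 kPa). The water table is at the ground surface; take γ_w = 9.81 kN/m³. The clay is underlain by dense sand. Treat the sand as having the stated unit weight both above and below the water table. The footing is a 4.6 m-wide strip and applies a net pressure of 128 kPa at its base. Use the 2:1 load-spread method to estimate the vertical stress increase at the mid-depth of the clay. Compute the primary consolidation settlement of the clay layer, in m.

Mid-depth of clay below the ground surface: z = 1.3 + 4.6/2 = 3.6 m.
Total vertical stress at mid-clay: σ_v = 17.9×1.3 + 17×2.3 = 62.37 kPa.
Pore pressure: u = 9.81×(3.6 − 0) = 35.316 kPa.
Initial effective stress: σ'_0 = σ_v − u = 62.37 − 35.316 = 27.054 kPa.
Stress increase at mid-clay by the 2:1 spreading method:
Δσ = qB/(B+z) = 128×4.6/(4.6+3.6) = 71.805 kPa
Final effective stress: σ'_f = 27.054 + 71.805 = 98.859 kPa.
σ'_f = 98.859 ≤ σ'_p = 134 kPa, so the clay remains overconsolidated and only the recompression index applies:
S_c = C_r·H/(1+e₀)·log₁₀(σ'_f/σ'_0) = 0.085×4.6/1.88×log₁₀(98.859/27.054)
    = 0.20798 × 0.56278 = 0.117 m

S_c ≈ 0.117 m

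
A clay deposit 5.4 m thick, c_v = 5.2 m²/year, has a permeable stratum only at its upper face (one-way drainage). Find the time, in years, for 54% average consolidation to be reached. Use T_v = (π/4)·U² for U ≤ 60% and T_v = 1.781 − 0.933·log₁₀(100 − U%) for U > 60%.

t ≈ 1.28 years

Drainage path length: H_d = H = 5.4 m (single drainage).
U ≤ 60%: T_v = (π/4)·U² = (π/4)×0.54² = 0.22902.
t = T_v·H_d²/c_v = 0.22902×5.4²/5.2 = 1.284 years.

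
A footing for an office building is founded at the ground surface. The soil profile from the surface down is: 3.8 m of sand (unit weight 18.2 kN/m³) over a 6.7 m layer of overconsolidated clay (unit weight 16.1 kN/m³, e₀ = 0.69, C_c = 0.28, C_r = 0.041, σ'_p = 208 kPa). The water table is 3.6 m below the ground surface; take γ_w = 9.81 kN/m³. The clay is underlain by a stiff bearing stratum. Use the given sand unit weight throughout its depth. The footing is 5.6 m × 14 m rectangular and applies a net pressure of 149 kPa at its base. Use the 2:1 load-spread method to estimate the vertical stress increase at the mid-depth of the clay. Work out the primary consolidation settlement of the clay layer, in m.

Mid-depth of clay below the ground surface: z = 3.8 + 6.7/2 = 7.15 m.
Total vertical stress at mid-clay: σ_v = 18.2×3.8 + 16.1×3.35 = 123.09 kPa.
Pore pressure: u = 9.81×(7.15 − 3.6) = 34.825 kPa.
Initial effective stress: σ'_0 = σ_v − u = 123.09 − 34.825 = 88.265 kPa.
Stress increase at mid-clay by the 2:1 spreading method:
Δσ = qBL/((B+z)(L+z)) = 149×5.6×14/((5.6+7.15)(14+7.15)) = 43.319 kPa
Final effective stress: σ'_f = 88.265 + 43.319 = 131.58 kPa.
σ'_f = 131.58 ≤ σ'_p = 208 kPa, so the clay remains overconsolidated and only the recompression index applies:
S_c = C_r·H/(1+e₀)·log₁₀(σ'_f/σ'_0) = 0.041×6.7/1.69×log₁₀(131.58/88.265)
    = 0.16254 × 0.1734 = 0.02819 m

S_c ≈ 0.0282 m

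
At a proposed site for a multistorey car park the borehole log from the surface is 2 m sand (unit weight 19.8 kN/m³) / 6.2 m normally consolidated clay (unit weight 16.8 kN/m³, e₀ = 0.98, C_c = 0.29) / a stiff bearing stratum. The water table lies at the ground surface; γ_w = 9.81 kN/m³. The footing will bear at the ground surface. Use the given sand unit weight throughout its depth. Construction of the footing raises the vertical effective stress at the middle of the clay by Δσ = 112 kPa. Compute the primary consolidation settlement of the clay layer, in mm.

S_c ≈ 515 mm

Mid-depth of clay below the ground surface: z = 2 + 6.2/2 = 5.1 m.
Total vertical stress at mid-clay: σ_v = 19.8×2 + 16.8×3.1 = 91.68 kPa.
Pore pressure: u = 9.81×(5.1 − 0) = 50.031 kPa.
Initial effective stress: σ'_0 = σ_v − u = 91.68 − 50.031 = 41.649 kPa.
Final effective stress: σ'_f = σ'_0 + Δσ = 41.649 + 112 = 153.65 kPa.
Normally consolidated clay, so the full stress increment lies on the virgin compression line:
S_c = C_c·H/(1+e₀)·log₁₀(σ'_f/σ'_0) = 0.29×6.2/(1+0.98)×log₁₀(153.65/41.649)
    = 0.90808 × 0.56693 = 0.5148 m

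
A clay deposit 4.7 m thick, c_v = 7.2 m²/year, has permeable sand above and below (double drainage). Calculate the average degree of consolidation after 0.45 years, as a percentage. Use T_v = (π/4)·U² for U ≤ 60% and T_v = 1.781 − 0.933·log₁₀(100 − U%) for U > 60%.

Drainage path length: H_d = H/2 = 2.35 m (double drainage).
T_v = c_v·t/H_d² = 7.2×0.45/2.35² = 0.58669.
T_v = 0.58669 corresponds to the U > 60% branch:
U = 1 − 10^((1.781 − T_v)/0.933)/100 = 0.8094

U ≈ 80.9 %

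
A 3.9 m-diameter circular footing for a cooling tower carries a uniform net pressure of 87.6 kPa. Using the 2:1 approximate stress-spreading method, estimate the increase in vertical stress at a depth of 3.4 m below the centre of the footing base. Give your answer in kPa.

Δσ_z ≈ 25 kPa

By the 2:1 method the load spreads at 1 horizontal : 2 vertical, so at depth z the loaded area has grown by z in each plan dimension:
Δσ ≈ qD²/(D+z)² = 87.6×3.9²/(3.9+3.4)² = 25.003 kPa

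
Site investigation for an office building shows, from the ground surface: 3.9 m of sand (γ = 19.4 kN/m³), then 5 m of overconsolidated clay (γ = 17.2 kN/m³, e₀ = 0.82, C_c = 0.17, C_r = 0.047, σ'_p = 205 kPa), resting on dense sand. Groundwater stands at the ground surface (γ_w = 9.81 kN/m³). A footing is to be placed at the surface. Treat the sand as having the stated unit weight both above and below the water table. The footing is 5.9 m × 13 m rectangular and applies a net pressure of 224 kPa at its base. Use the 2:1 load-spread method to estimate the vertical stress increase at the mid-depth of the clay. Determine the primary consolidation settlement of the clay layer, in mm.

S_c ≈ 46.4 mm

Mid-depth of clay below the ground surface: z = 3.9 + 5/2 = 6.4 m.
Total vertical stress at mid-clay: σ_v = 19.4×3.9 + 17.2×2.5 = 118.66 kPa.
Pore pressure: u = 9.81×(6.4 − 0) = 62.784 kPa.
Initial effective stress: σ'_0 = σ_v − u = 118.66 − 62.784 = 55.876 kPa.
Stress increase at mid-clay by the 2:1 spreading method:
Δσ = qBL/((B+z)(L+z)) = 224×5.9×13/((5.9+6.4)(13+6.4)) = 72.001 kPa
Final effective stress: σ'_f = 55.876 + 72.001 = 127.88 kPa.
σ'_f = 127.88 ≤ σ'_p = 205 kPa, so the clay remains overconsolidated and only the recompression index applies:
S_c = C_r·H/(1+e₀)·log₁₀(σ'_f/σ'_0) = 0.047×5/1.82×log₁₀(127.88/55.876)
    = 0.12912 × 0.35958 = 0.04643 m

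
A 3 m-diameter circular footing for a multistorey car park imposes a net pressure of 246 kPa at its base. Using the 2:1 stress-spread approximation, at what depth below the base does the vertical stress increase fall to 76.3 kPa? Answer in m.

z ≈ 2.39 m

2:1 spreading — at depth z the loaded area has grown by z in each plan dimension:
qD²/(D+z)² = Δσ_z ⇒ z = D(√(q/Δσ_z) − 1) = 3×(√(246/76.3) − 1) = 2.387 m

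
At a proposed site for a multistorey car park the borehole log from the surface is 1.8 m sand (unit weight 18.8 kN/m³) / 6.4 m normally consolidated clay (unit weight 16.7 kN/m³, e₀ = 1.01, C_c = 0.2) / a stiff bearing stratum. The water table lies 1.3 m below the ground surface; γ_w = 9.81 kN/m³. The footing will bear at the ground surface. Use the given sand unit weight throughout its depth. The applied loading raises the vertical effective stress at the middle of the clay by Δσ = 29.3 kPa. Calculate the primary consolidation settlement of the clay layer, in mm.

Mid-depth of clay below the ground surface: z = 1.8 + 6.4/2 = 5 m.
Total vertical stress at mid-clay: σ_v = 18.8×1.8 + 16.7×3.2 = 87.28 kPa.
Pore pressure: u = 9.81×(5 − 1.3) = 36.297 kPa.
Initial effective stress: σ'_0 = σ_v − u = 87.28 − 36.297 = 50.983 kPa.
Final effective stress: σ'_f = σ'_0 + Δσ = 50.983 + 29.3 = 80.283 kPa.
Normally consolidated clay, so the full stress increment lies on the virgin compression line:
S_c = C_c·H/(1+e₀)·log₁₀(σ'_f/σ'_0) = 0.2×6.4/(1+1.01)×log₁₀(80.283/50.983)
    = 0.63682 × 0.1972 = 0.1256 m

S_c ≈ 126 mm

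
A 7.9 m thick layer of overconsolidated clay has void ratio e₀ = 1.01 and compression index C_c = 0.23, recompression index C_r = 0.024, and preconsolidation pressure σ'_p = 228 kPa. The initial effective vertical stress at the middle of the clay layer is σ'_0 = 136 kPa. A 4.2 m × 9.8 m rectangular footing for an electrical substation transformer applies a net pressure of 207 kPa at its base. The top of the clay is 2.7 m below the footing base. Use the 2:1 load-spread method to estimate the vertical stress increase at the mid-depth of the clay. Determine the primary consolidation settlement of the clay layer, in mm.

Mid-depth of clay below the footing base: z = 2.7 + 7.9/2 = 6.65 m.
Stress increase at mid-clay by the 2:1 spreading method:
Δσ = qBL/((B+z)(L+z)) = 207×4.2×9.8/((4.2+6.65)(9.8+6.65)) = 47.736 kPa
Final effective stress: σ'_f = 136 + 47.736 = 183.74 kPa.
σ'_f = 183.74 ≤ σ'_p = 228 kPa, so the clay remains overconsolidated and only the recompression index applies:
S_c = C_r·H/(1+e₀)·log₁₀(σ'_f/σ'_0) = 0.024×7.9/2.01×log₁₀(183.74/136)
    = 0.094327 × 0.13066 = 0.01232 m

S_c ≈ 12.3 mm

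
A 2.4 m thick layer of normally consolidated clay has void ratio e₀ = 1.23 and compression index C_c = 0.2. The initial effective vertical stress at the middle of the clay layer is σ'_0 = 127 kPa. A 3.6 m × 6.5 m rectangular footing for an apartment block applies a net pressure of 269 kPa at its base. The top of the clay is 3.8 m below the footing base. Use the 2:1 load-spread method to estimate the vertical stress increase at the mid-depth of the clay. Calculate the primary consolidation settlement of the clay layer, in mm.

Mid-depth of clay below the footing base: z = 3.8 + 2.4/2 = 5 m.
Stress increase at mid-clay by the 2:1 spreading method:
Δσ = qBL/((B+z)(L+z)) = 269×3.6×6.5/((3.6+5)(6.5+5)) = 63.646 kPa
Final effective stress: σ'_f = σ'_0 + Δσ = 127 + 63.646 = 190.65 kPa.
Normally consolidated clay, so the full stress increment lies on the virgin compression line:
S_c = C_c·H/(1+e₀)·log₁₀(σ'_f/σ'_0) = 0.2×2.4/(1+1.23)×log₁₀(190.65/127)
    = 0.21525 × 0.17643 = 0.03798 m

S_c ≈ 38 mm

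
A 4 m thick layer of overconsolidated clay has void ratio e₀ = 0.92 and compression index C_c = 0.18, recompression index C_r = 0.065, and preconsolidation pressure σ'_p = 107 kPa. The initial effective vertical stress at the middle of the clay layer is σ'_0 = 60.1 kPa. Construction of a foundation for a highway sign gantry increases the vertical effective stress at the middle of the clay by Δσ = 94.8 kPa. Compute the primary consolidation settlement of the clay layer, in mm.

S_c ≈ 94.2 mm

Final effective stress: σ'_f = 60.1 + 94.8 = 154.9 kPa.
σ'_f = 154.9 > σ'_p = 107 kPa, so the stress path crosses the preconsolidation pressure — recompression up to σ'_p, then virgin compression beyond:
S_c = H/(1+e₀)·[C_r·log₁₀(σ'_p/σ'_0) + C_c·log₁₀(σ'_f/σ'_p)]
    = 4/1.92 × [0.065×log₁₀(107/60.1) + 0.18×log₁₀(154.9/107)]
    = 2.0833 × [0.016283 + 0.02892] = 0.09417 m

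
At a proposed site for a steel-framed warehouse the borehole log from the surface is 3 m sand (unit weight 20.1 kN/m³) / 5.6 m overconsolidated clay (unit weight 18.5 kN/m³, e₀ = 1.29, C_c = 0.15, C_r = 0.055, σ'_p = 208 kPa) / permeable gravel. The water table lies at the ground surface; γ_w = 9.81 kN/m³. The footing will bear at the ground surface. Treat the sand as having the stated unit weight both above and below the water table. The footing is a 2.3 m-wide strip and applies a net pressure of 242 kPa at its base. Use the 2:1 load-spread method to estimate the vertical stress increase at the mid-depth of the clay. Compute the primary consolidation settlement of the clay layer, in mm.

S_c ≈ 47.2 mm

Mid-depth of clay below the ground surface: z = 3 + 5.6/2 = 5.8 m.
Total vertical stress at mid-clay: σ_v = 20.1×3 + 18.5×2.8 = 112.1 kPa.
Pore pressure: u = 9.81×(5.8 − 0) = 56.898 kPa.
Initial effective stress: σ'_0 = σ_v − u = 112.1 − 56.898 = 55.202 kPa.
Stress increase at mid-clay by the 2:1 spreading method:
Δσ = qB/(B+z) = 242×2.3/(2.3+5.8) = 68.716 kPa
Final effective stress: σ'_f = 55.202 + 68.716 = 123.92 kPa.
σ'_f = 123.92 ≤ σ'_p = 208 kPa, so the clay remains overconsolidated and only the recompression index applies:
S_c = C_r·H/(1+e₀)·log₁₀(σ'_f/σ'_0) = 0.055×5.6/2.29×log₁₀(123.92/55.202)
    = 0.1345 × 0.35119 = 0.04723 m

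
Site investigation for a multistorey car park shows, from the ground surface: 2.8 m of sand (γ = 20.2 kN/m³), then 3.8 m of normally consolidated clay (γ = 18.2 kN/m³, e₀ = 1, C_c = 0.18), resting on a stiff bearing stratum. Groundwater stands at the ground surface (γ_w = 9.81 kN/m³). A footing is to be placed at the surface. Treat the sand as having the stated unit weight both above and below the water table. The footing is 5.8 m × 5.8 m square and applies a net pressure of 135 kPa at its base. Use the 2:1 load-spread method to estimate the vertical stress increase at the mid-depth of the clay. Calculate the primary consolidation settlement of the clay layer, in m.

Mid-depth of clay below the ground surface: z = 2.8 + 3.8/2 = 4.7 m.
Total vertical stress at mid-clay: σ_v = 20.2×2.8 + 18.2×1.9 = 91.14 kPa.
Pore pressure: u = 9.81×(4.7 − 0) = 46.107 kPa.
Initial effective stress: σ'_0 = σ_v − u = 91.14 − 46.107 = 45.033 kPa.
Stress increase at mid-clay by the 2:1 spreading method:
Δσ = qBL/((B+z)(L+z)) = 135×5.8×5.8/((5.8+4.7)(5.8+4.7)) = 41.192 kPa
Final effective stress: σ'_f = σ'_0 + Δσ = 45.033 + 41.192 = 86.225 kPa.
Normally consolidated clay, so the full stress increment lies on the virgin compression line:
S_c = C_c·H/(1+e₀)·log₁₀(σ'_f/σ'_0) = 0.18×3.8/(1+1)×log₁₀(86.225/45.033)
    = 0.342 × 0.2821 = 0.09648 m

S_c ≈ 0.0965 m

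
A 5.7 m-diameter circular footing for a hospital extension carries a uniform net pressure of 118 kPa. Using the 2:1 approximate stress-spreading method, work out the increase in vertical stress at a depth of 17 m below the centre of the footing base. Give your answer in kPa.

By the 2:1 method the load spreads at 1 horizontal : 2 vertical, so at depth z the loaded area has grown by z in each plan dimension:
Δσ ≈ qD²/(D+z)² = 118×5.7²/(5.7+17)² = 7.4401 kPa

Δσ_z ≈ 7.44 kPa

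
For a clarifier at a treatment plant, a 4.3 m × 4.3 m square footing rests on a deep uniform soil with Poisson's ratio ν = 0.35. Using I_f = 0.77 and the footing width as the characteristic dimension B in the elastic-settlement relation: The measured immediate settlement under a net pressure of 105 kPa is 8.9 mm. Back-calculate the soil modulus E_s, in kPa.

S_e = q·B·(1−ν²)/E_s · I_f  ⇒  E_s = q·B·(1−ν²)·I_f / S_e.
E_s = 105 × 4.3 × 0.8775 × 0.77 / 0.0089 = 34280 kPa

E_s ≈ 34300 kPa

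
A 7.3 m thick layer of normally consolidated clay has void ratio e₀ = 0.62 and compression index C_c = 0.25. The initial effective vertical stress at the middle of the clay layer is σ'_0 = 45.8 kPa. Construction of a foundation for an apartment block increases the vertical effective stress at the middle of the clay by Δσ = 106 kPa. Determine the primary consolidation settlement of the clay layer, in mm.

S_c ≈ 586 mm

Final effective stress: σ'_f = σ'_0 + Δσ = 45.8 + 106 = 151.8 kPa.
Normally consolidated clay, so the full stress increment lies on the virgin compression line:
S_c = C_c·H/(1+e₀)·log₁₀(σ'_f/σ'_0) = 0.25×7.3/(1+0.62)×log₁₀(151.8/45.8)
    = 1.1265 × 0.52041 = 0.5862 m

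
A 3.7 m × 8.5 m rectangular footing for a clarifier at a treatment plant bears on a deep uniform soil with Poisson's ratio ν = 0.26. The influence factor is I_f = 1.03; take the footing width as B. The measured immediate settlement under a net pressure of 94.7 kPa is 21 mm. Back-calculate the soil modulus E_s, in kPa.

E_s ≈ 16000 kPa

S_e = q·B·(1−ν²)/E_s · I_f  ⇒  E_s = q·B·(1−ν²)·I_f / S_e.
E_s = 94.7 × 3.7 × 0.9324 × 1.03 / 0.021 = 16020 kPa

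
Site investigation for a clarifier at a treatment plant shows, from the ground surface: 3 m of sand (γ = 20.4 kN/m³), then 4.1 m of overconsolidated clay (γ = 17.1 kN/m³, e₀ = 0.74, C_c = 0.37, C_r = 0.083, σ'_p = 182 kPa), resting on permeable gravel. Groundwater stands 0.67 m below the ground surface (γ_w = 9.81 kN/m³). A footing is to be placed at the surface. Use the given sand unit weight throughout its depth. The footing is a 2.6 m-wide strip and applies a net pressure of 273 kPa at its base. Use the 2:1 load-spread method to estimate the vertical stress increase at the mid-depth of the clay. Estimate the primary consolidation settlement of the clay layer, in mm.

S_c ≈ 85.6 mm

Mid-depth of clay below the ground surface: z = 3 + 4.1/2 = 5.05 m.
Total vertical stress at mid-clay: σ_v = 20.4×3 + 17.1×2.05 = 96.255 kPa.
Pore pressure: u = 9.81×(5.05 − 0.67) = 42.968 kPa.
Initial effective stress: σ'_0 = σ_v − u = 96.255 − 42.968 = 53.287 kPa.
Stress increase at mid-clay by the 2:1 spreading method:
Δσ = qB/(B+z) = 273×2.6/(2.6+5.05) = 92.784 kPa
Final effective stress: σ'_f = 53.287 + 92.784 = 146.07 kPa.
σ'_f = 146.07 ≤ σ'_p = 182 kPa, so the clay remains overconsolidated and only the recompression index applies:
S_c = C_r·H/(1+e₀)·log₁₀(σ'_f/σ'_0) = 0.083×4.1/1.74×log₁₀(146.07/53.287)
    = 0.19557 × 0.43794 = 0.08565 m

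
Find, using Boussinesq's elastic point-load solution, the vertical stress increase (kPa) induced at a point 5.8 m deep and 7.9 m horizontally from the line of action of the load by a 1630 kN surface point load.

Boussinesq vertical stress below a point load on an elastic half-space:
Δσ_z = 3P/(2πz²) · [1 + (r/z)²]^(−5/2)
r/z = 7.9/5.8 = 1.3621; [1+(r/z)²]^(−5/2) = 0.072593.
Δσ_z = 3×1630/(2π×5.8²) × 0.072593 = 23.135 × 0.072593 = 1.679 kPa

Δσ_z ≈ 1.68 kPa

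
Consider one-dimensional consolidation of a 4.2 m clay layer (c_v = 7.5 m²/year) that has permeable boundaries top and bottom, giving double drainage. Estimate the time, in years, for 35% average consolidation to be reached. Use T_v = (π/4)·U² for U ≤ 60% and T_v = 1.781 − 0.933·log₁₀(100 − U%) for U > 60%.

Drainage path length: H_d = H/2 = 2.1 m (double drainage).
U ≤ 60%: T_v = (π/4)·U² = (π/4)×0.35² = 0.096211.
t = T_v·H_d²/c_v = 0.096211×2.1²/7.5 = 0.05657 years.

t ≈ 0.0566 years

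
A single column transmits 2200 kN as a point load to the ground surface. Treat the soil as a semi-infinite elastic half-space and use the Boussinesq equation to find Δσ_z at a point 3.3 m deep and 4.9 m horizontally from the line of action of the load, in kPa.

Boussinesq vertical stress below a point load on an elastic half-space:
Δσ_z = 3P/(2πz²) · [1 + (r/z)²]^(−5/2)
r/z = 4.9/3.3 = 1.4848; [1+(r/z)²]^(−5/2) = 0.054388.
Δσ_z = 3×2200/(2π×3.3²) × 0.054388 = 96.458 × 0.054388 = 5.246 kPa

Δσ_z ≈ 5.25 kPa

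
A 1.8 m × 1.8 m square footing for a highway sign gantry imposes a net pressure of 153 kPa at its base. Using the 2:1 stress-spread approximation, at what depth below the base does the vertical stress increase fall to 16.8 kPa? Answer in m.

z ≈ 3.63 m

2:1 spreading — at depth z the loaded area has grown by z in each plan dimension:
qB²/(B+z)² = Δσ_z ⇒ z = B(√(q/Δσ_z) − 1) = 1.8×(√(153/16.8) − 1) = 3.632 m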